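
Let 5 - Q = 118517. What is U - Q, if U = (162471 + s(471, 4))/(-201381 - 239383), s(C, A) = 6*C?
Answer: 52235657871/440764 ≈ 1.1851e+5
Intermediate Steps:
Q = -118512 (Q = 5 - 1*118517 = 5 - 118517 = -118512)
U = -165297/440764 (U = (162471 + 6*471)/(-201381 - 239383) = (162471 + 2826)/(-440764) = 165297*(-1/440764) = -165297/440764 ≈ -0.37502)
U - Q = -165297/440764 - 1*(-118512) = -165297/440764 + 118512 = 52235657871/440764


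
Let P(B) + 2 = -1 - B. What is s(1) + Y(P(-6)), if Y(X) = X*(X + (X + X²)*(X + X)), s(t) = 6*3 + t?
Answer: 244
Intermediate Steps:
s(t) = 18 + t
P(B) = -3 - B (P(B) = -2 + (-1 - B) = -3 - B)
Y(X) = X*(X + 2*X*(X + X²)) (Y(X) = X*(X + (X + X²)*(2*X)) = X*(X + 2*X*(X + X²)))
s(1) + Y(P(-6)) = (18 + 1) + (-3 - 1*(-6))²*(1 + 2*(-3 - 1*(-6)) + 2*(-3 - 1*(-6))²) = 19 + (-3 + 6)²*(1 + 2*(-3 + 6) + 2*(-3 + 6)²) = 19 + 3²*(1 + 2*3 + 2*3²) = 19 + 9*(1 + 6 + 2*9) = 19 + 9*(1 + 6 + 18) = 19 + 9*25 = 19 + 225 = 244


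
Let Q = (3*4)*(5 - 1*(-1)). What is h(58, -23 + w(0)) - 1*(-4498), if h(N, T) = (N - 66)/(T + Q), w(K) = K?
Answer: 220394/49 ≈ 4497.8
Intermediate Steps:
Q = 72 (Q = 12*(5 + 1) = 12*6 = 72)
h(N, T) = (-66 + N)/(72 + T) (h(N, T) = (N - 66)/(T + 72) = (-66 + N)/(72 + T))
h(58, -23 + w(0)) - 1*(-4498) = (-66 + 58)/(72 + (-23 + 0)) - 1*(-4498) = -8/(72 - 23) + 4498 = -8/49 + 4498 = 220394/49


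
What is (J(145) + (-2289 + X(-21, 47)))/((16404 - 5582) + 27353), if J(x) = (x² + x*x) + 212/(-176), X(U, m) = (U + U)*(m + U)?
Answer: 1701383/1679700 ≈ 1.0129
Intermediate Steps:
X(U, m) = 2*U*(U + m) (X(U, m) = (2*U)*(U + m) = 2*U*(U + m))
J(x) = -53/44 + 2*x² (J(x) = (x² + x²) + 212*(-1/176) = 2*x² - 53/44 = -53/44 + 2*x²)
(J(145) + (-2289 + X(-21, 47)))/((16404 - 5582) + 27353) = ((-53/44 + 2*145²) + (-2289 + 2*(-21)*(-21 + 47)))/((16404 - 5582) + 27353) = ((-53/44 + 2*21025) + (-2289 + 2*(-21)*26))/(10822 + 27353) = ((-53/44 + 42050) + (-2289 - 1092))/38175 = (1850147/44 - 3381)*(1/38175) = (1701383/44)*(1/38175) = 1701383/1679700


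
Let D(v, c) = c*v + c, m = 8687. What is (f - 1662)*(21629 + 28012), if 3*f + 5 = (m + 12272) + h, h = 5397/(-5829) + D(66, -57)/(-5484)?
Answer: 938453030177033/3551804 ≈ 2.6422e+8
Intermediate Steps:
D(v, c) = c + c*v
h = -815133/3551804 (h = 5397/(-5829) - 57*(1 + 66)/(-5484) = 5397*(-1/5829) - 57*67*(-1/5484) = -1799/1943 - 3819*(-1/5484) = -1799/1943 + 1273/1828 = -815133/3551804 ≈ -0.22950)
f = 74423685883/10655412 (f = -5/3 + ((8687 + 12272) - 815133/3551804)/3 = -5/3 + (20959 - 815133/3551804)/3 = -5/3 + (1/3)*(74441444903/3551804) = -5/3 + 74441444903/10655412 = 74423685883/10655412 ≈ 6984.6)
(f - 1662)*(21629 + 28012) = (74423685883/10655412 - 1662)*(21629 + 28012) = (56714391139/10655412)*49641 = 938453030177033/3551804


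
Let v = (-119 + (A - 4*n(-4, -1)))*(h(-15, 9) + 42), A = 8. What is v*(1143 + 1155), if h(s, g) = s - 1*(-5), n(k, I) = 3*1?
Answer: -9044928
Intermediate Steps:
n(k, I) = 3
h(s, g) = 5 + s (h(s, g) = s + 5 = 5 + s)
v = -3936 (v = (-119 + (8 - 4*3))*((5 - 15) + 42) = (-119 + (8 - 12))*(-10 + 42) = (-119 - 4)*32 = -123*32 = -3936)
v*(1143 + 1155) = -3936*(1143 + 1155) = -3936*2298 = -9044928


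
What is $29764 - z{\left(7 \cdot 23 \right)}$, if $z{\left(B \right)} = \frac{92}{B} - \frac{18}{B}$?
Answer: $\frac{4791930}{161} \approx 29764.0$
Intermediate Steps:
$z{\left(B \right)} = \frac{74}{B}$
$29764 - z{\left(7 \cdot 23 \right)} = 29764 - \frac{74}{7 \cdot 23} = 29764 - \frac{74}{161} = \frac{4791930}{161}$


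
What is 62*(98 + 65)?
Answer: 10106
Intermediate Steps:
62*(98 + 65) = 62*163 = 10106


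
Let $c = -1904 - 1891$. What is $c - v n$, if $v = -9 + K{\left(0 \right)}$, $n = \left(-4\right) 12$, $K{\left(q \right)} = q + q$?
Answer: $-4227$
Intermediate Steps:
$K{\left(q \right)} = 2 q$
$n = -48$
$v = -9$ ($v = -9 + 2 \cdot 0 = -9 + 0 = -9$)
$c = -3795$
$c - v n = -3795 - \left(-9\right) \left(-48\right) = -3795 - 432 = -4227$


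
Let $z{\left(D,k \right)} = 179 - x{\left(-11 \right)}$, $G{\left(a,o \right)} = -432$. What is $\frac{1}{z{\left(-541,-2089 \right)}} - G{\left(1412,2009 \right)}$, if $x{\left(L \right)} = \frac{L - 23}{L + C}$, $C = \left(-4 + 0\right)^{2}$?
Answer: $\frac{401333}{929} \approx 432.01$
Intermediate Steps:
$C = 16$ ($C = \left(-4\right)^{2} = 16$)
$x{\left(L \right)} = \frac{-23 + L}{16 + L}$ ($x{\left(L \right)} = \frac{L - 23}{L + 16} = \frac{-23 + L}{16 + L}$)
$z{\left(D,k \right)} = \frac{929}{5}$ ($z{\left(D,k \right)} = 179 - \frac{-23 - 11}{16 - 11} = 179 - \frac{1}{5} \left(-34\right) = 179 - - \frac{34}{5} = 179 + \frac{34}{5} = \frac{929}{5}$)
$\frac{1}{z{\left(-541,-2089 \right)}} - G{\left(1412,2009 \right)} = \frac{1}{\frac{929}{5}} - -432 = \frac{5}{929} + 432 = \frac{401333}{929}$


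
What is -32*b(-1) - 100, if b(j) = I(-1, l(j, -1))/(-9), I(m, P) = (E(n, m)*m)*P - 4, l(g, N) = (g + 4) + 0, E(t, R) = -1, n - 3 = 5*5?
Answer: -932/9 ≈ -103.56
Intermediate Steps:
n = 28 (n = 3 + 5*5 = 3 + 25 = 28)
l(g, N) = 4 + g (l(g, N) = (4 + g) + 0 = 4 + g)
I(m, P) = -4 - P*m (I(m, P) = (-m)*P - 4 = -P*m - 4 = -4 - P*m)
b(j) = -j/9 (b(j) = (-4 - 1*(4 + j)*(-1))/(-9) = (-4 + (4 + j))*(-⅑) = j*(-⅑) = -j/9)
-32*b(-1) - 100 = -(-32)*(-1)/9 - 100 = -32*⅑ - 100 = -32/9 - 100 = -932/9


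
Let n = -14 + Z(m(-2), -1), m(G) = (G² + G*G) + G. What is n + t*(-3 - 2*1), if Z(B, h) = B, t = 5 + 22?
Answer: -143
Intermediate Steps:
m(G) = G + 2*G² (m(G) = (G² + G²) + G = 2*G² + G = G + 2*G²)
t = 27
n = -8 (n = -14 - 2*(1 + 2*(-2)) = -14 - 2*(1 - 4) = -14 - 2*(-3) = -14 + 6 = -8)
n + t*(-3 - 2*1) = -8 + 27*(-3 - 2*1) = -8 + 27*(-3 - 2) = -8 + 27*(-5) = -8 - 135 = -143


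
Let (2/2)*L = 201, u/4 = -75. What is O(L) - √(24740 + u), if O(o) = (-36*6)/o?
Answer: -72/67 - 2*√6110 ≈ -157.41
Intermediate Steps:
u = -300 (u = 4*(-75) = -300)
L = 201
O(o) = -216/o
O(L) - √(24740 + u) = -216/201 - √(24740 - 300) = -216*1/201 - √24440 = -72/67 - 2*√6110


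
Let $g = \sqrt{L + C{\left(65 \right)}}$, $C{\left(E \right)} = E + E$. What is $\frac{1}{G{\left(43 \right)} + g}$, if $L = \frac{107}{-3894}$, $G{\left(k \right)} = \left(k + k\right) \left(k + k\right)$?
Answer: $\frac{28800024}{213004471391} - \frac{\sqrt{1970804022}}{213004471391} \approx 0.000135$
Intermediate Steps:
$C{\left(E \right)} = 2 E$
$G{\left(k \right)} = 4 k^{2}$ ($G{\left(k \right)} = 2 k 2 k = 4 k^{2}$)
$L = - \frac{107}{3894}$ ($L = 107 \left(- \frac{1}{3894}\right) = - \frac{107}{3894} \approx -0.027478$)
$g = \frac{\sqrt{1970804022}}{3894}$ ($g = \sqrt{- \frac{107}{3894} + 2 \cdot 65} = \sqrt{- \frac{107}{3894} + 130} = \sqrt{\frac{506113}{3894}} = \frac{\sqrt{1970804022}}{3894} \approx 11.401$)
$\frac{1}{G{\left(43 \right)} + g} = \frac{1}{4 \cdot 43^{2} + \frac{\sqrt{1970804022}}{3894}} = \frac{1}{4 \cdot 1849 + \frac{\sqrt{1970804022}}{3894}} = \frac{1}{7396 + \frac{\sqrt{1970804022}}{3894}}$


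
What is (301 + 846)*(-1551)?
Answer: -1778997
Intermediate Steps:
(301 + 846)*(-1551) = 1147*(-1551) = -1778997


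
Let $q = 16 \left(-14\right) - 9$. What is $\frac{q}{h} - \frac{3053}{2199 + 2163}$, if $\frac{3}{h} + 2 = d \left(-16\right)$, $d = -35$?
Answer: $- \frac{189043409}{4362} \approx -43339.0$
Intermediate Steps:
$h = \frac{1}{186}$ ($h = \frac{3}{-2 - -560} = \frac{3}{-2 + 560} = \frac{3}{558} = 3 \cdot \frac{1}{558} = \frac{1}{186} \approx 0.0053763$)
$q = -233$ ($q = -224 - 9 = -233$)
$\frac{q}{h} - \frac{3053}{2199 + 2163} = - 233 \frac{1}{\frac{1}{186}} - \frac{3053}{2199 + 2163} = \left(-233\right) 186 - \frac{3053}{4362} = -43338 - \frac{3053}{4362} = - \frac{189043409}{4362}$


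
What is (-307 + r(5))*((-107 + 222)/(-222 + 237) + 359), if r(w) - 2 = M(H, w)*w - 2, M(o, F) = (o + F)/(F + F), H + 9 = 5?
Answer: -337150/3 ≈ -1.1238e+5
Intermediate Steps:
H = -4 (H = -9 + 5 = -4)
M(o, F) = (F + o)/(2*F) (M(o, F) = (F + o)/((2*F)) = (F + o)*(1/(2*F)) = (F + o)/(2*F))
r(w) = -2 + w/2 (r(w) = 2 + (((w - 4)/(2*w))*w - 2) = 2 + (((-4 + w)/(2*w))*w - 2) = 2 + ((-2 + w/2) - 2) = 2 + (-4 + w/2) = -2 + w/2)
(-307 + r(5))*((-107 + 222)/(-222 + 237) + 359) = (-307 + (-2 + (1/2)*5))*((-107 + 222)/(-222 + 237) + 359) = (-307 + (-2 + 5/2))*(115/15 + 359) = (-307 + 1/2)*(115*(1/15) + 359) = -613*(23/3 + 359)/2 = -613/2*1100/3 = -337150/3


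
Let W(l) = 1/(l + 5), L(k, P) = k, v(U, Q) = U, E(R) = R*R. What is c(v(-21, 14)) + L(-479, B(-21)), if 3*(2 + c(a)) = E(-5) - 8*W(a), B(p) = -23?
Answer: -945/2 ≈ -472.50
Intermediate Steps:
E(R) = R**2
W(l) = 1/(5 + l)
c(a) = 19/3 - 8/(3*(5 + a)) (c(a) = -2 + ((-5)**2 - 8/(5 + a))/3 = -2 + (25 - 8/(5 + a))/3 = -2 + (25/3 - 8/(3*(5 + a))) = 19/3 - 8/(3*(5 + a)))
c(v(-21, 14)) + L(-479, B(-21)) = (87 + 19*(-21))/(3*(5 - 21)) - 479 = (1/3)*(87 - 399)/(-16) - 479 = (1/3)*(-1/16)*(-312) - 479 = 13/2 - 479 = -945/2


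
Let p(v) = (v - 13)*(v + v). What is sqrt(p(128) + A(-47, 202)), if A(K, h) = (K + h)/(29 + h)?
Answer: sqrt(1570983645)/231 ≈ 171.58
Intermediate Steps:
A(K, h) = (K + h)/(29 + h)
p(v) = 2*v*(-13 + v) (p(v) = (-13 + v)*(2*v) = 2*v*(-13 + v))
sqrt(p(128) + A(-47, 202)) = sqrt(2*128*(-13 + 128) + (-47 + 202)/(29 + 202)) = sqrt(2*128*115 + 155/231) = sqrt(29440 + (1/231)*155) = sqrt(29440 + 155/231) = sqrt(6800795/231) = sqrt(1570983645)/231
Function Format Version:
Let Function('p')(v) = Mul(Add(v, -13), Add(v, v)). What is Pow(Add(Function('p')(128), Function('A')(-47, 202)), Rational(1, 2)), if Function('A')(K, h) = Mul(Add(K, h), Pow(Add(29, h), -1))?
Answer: Mul(Rational(1, 231), Pow(1570983645, Rational(1, 2))) ≈ 171.58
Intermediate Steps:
Function('A')(K, h) = Mul(Pow(Add(29, h), -1), Add(K, h))
Function('p')(v) = Mul(2, v, Add(-13, v)) (Function('p')(v) = Mul(Add(-13, v), Mul(2, v)) = Mul(2, v, Add(-13, v)))
Pow(Add(Function('p')(128), Function('A')(-47, 202)), Rational(1, 2)) = Pow(Add(Mul(2, 128, Add(-13, 128)), Mul(Pow(Add(29, 202), -1), Add(-47, 202))), Rational(1, 2)) = Pow(Add(Mul(2, 128, 115), Mul(Pow(231, -1), 155)), Rational(1, 2)) = Pow(Add(29440, Mul(Rational(1, 231), 155)), Rational(1, 2)) = Pow(Add(29440, Rational(155, 231)), Rational(1, 2)) = Pow(Rational(6800795, 231), Rational(1, 2)) = Mul(Rational(1, 231), Pow(1570983645, Rational(1, 2)))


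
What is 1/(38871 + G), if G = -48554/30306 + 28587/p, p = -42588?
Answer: 1838564/71462641507 ≈ 2.5728e-5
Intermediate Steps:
G = -4179737/1838564 (G = -48554/30306 + 28587/(-42588) = -48554*1/30306 + 28587*(-1/42588) = -24277/15153 - 733/1092 = -4179737/1838564 ≈ -2.2734)
1/(38871 + G) = 1/(38871 - 4179737/1838564) = 1/(71462641507/1838564) = 1838564/71462641507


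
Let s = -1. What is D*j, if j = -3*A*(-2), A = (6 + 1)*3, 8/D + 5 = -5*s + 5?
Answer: 1008/5 ≈ 201.60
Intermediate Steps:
D = 8/5 (D = 8/(-5 + (-5*(-1) + 5)) = 8/(-5 + (5 + 5)) = 8/(-5 + 10) = 8/5 ≈ 1.6000)
A = 21 (A = 7*3 = 21)
j = 126 (j = -3*21*(-2) = -63*(-2) = 126)
D*j = (8/5)*126 = 1008/5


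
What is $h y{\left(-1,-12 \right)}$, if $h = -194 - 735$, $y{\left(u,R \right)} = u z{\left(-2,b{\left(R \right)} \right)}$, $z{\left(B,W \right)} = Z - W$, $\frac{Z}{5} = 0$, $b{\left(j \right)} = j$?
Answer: $11148$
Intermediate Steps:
$Z = 0$ ($Z = 5 \cdot 0 = 0$)
$z{\left(B,W \right)} = - W$ ($z{\left(B,W \right)} = 0 - W = - W$)
$y{\left(u,R \right)} = - R u$ ($y{\left(u,R \right)} = u \left(- R\right) = - R u$)
$h = -929$ ($h = -194 - 735 = -929$)
$h y{\left(-1,-12 \right)} = - 929 \left(\left(-1\right) \left(-12\right) \left(-1\right)\right) = \left(-929\right) \left(-12\right) = 11148$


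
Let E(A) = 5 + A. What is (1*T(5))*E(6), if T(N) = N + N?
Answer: 110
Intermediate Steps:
T(N) = 2*N
(1*T(5))*E(6) = (1*(2*5))*(5 + 6) = (1*10)*11 = 10*11 = 110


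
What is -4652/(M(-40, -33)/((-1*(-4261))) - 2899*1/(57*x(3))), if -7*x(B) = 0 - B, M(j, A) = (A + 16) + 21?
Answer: 3389591412/86467789 ≈ 39.201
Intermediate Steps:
M(j, A) = 37 + A (M(j, A) = (16 + A) + 21 = 37 + A)
x(B) = B/7 (x(B) = -(0 - B)/7 = -(-1)*B/7 = B/7)
-4652/(M(-40, -33)/((-1*(-4261))) - 2899*1/(57*x(3))) = -4652/((37 - 33)/((-1*(-4261))) - 2899/(57*((⅐)*3))) = -4652/(4/4261 - 2899/(57*(3/7))) = -4652/(4*(1/4261) - 2899/171/7) = -4652/(4/4261 - 2899*7/171) = -4652/(4/4261 - 20293/171) = -4652/(-86467789/728631) = -4652*(-728631/86467789) = 3389591412/86467789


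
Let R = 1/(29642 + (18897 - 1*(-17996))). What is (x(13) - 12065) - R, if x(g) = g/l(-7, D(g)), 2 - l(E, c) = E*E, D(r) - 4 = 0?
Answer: -37729869427/3127145 ≈ -12065.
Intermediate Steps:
D(r) = 4 (D(r) = 4 + 0 = 4)
l(E, c) = 2 - E² (l(E, c) = 2 - E*E = 2 - E²)
x(g) = -g/47 (x(g) = g/(2 - 1*(-7)²) = g/(2 - 1*49) = g/(2 - 49) = g/(-47) = g*(-1/47) = -g/47)
R = 1/66535 (R = 1/(29642 + (18897 + 17996)) = 1/(29642 + 36893) = 1/66535 ≈ 1.5030e-5)
(x(13) - 12065) - R = (-1/47*13 - 12065) - 1*1/66535 = (-13/47 - 12065) - 1/66535 = -567068/47 - 1/66535 = -37729869427/3127145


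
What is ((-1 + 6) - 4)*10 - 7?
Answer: 3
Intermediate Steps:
((-1 + 6) - 4)*10 - 7 = (5 - 4)*10 - 7 = 1*10 - 7 = 10 - 7 = 3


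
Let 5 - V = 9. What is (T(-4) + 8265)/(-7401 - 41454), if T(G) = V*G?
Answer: -8281/48855 ≈ -0.16950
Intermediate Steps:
V = -4 (V = 5 - 1*9 = 5 - 9 = -4)
T(G) = -4*G
(T(-4) + 8265)/(-7401 - 41454) = (-4*(-4) + 8265)/(-7401 - 41454) = (16 + 8265)/(-48855) = 8281*(-1/48855) = -8281/48855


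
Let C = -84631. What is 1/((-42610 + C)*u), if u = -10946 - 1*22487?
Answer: 1/4254048353 ≈ 2.3507e-10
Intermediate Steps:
u = -33433 (u = -10946 - 22487 = -33433)
1/((-42610 + C)*u) = 1/(-42610 - 84631*(-33433)) = -1/33433/(-127241) = -1/127241*(-1/33433) = 1/4254048353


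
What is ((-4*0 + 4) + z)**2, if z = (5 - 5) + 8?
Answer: 144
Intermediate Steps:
z = 8 (z = 0 + 8 = 8)
((-4*0 + 4) + z)**2 = ((-4*0 + 4) + 8)**2 = ((0 + 4) + 8)**2 = (4 + 8)**2 = 12**2 = 144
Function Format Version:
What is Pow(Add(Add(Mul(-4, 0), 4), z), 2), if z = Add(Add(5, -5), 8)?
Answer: 144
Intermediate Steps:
z = 8 (z = Add(0, 8) = 8)
Pow(Add(Add(Mul(-4, 0), 4), z), 2) = Pow(Add(Add(Mul(-4, 0), 4), 8), 2) = Pow(Add(Add(0, 4), 8), 2) = Pow(Add(4, 8), 2) = Pow(12, 2) = 144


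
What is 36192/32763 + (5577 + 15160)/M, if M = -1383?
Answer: -209784265/15103743 ≈ -13.890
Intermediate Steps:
36192/32763 + (5577 + 15160)/M = 36192/32763 + (5577 + 15160)/(-1383) = 36192*(1/32763) + 20737*(-1/1383) = 12064/10921 - 20737/1383 = -209784265/15103743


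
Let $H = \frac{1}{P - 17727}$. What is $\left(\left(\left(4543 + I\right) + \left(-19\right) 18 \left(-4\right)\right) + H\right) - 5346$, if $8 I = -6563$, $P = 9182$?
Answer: $- \frac{17457443}{68360} \approx -255.38$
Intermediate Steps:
$I = - \frac{6563}{8}$ ($I = \frac{1}{8} \left(-6563\right) = - \frac{6563}{8} \approx -820.38$)
$H = - \frac{1}{8545}$ ($H = \frac{1}{9182 - 17727} = \frac{1}{-8545} = - \frac{1}{8545} \approx -0.00011703$)
$\left(\left(\left(4543 + I\right) + \left(-19\right) 18 \left(-4\right)\right) + H\right) - 5346 = \left(\left(\left(4543 - \frac{6563}{8}\right) + \left(-19\right) 18 \left(-4\right)\right) - \frac{1}{8545}\right) - 5346 = \left(\left(\frac{29781}{8} - -1368\right) - \frac{1}{8545}\right) - 5346 = \left(\left(\frac{29781}{8} + 1368\right) - \frac{1}{8545}\right) - 5346 = \left(\frac{40725}{8} - \frac{1}{8545}\right) - 5346 = \frac{347995117}{68360} - 5346 = - \frac{17457443}{68360}$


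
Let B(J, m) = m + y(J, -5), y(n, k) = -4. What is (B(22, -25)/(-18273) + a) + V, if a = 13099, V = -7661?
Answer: 99368603/18273 ≈ 5438.0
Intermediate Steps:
B(J, m) = -4 + m (B(J, m) = m - 4 = -4 + m)
(B(22, -25)/(-18273) + a) + V = ((-4 - 25)/(-18273) + 13099) - 7661 = (-29*(-1/18273) + 13099) - 7661 = (29/18273 + 13099) - 7661 = 239358056/18273 - 7661 = 99368603/18273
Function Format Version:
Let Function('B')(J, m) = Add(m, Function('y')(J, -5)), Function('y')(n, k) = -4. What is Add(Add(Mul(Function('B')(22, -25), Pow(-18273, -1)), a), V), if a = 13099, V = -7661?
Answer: Rational(99368603, 18273) ≈ 5438.0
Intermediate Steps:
Function('B')(J, m) = Add(-4, m) (Function('B')(J, m) = Add(m, -4) = Add(-4, m))
Add(Add(Mul(Function('B')(22, -25), Pow(-18273, -1)), a), V) = Add(Add(Mul(Add(-4, -25), Pow(-18273, -1)), 13099), -7661) = Add(Add(Mul(-29, Rational(-1, 18273)), 13099), -7661) = Add(Add(Rational(29, 18273), 13099), -7661) = Add(Rational(239358056, 18273), -7661) = Rational(99368603, 18273)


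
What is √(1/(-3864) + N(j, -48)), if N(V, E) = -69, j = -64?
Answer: I*√257552022/1932 ≈ 8.3066*I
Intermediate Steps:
√(1/(-3864) + N(j, -48)) = √(1/(-3864) - 69) = √(-1/3864 - 69) = √(-266617/3864) = I*√257552022/1932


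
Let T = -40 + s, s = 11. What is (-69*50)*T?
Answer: 100050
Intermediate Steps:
T = -29 (T = -40 + 11 = -29)
(-69*50)*T = -69*50*(-29) = -3450*(-29) = 100050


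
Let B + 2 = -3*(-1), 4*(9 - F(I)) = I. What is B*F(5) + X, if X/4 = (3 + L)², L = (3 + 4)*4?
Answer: 15407/4 ≈ 3851.8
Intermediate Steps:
F(I) = 9 - I/4
B = 1 (B = -2 - 3*(-1) = -2 + 3 = 1)
L = 28 (L = 7*4 = 28)
X = 3844 (X = 4*(3 + 28)² = 4*31² = 4*961 = 3844)
B*F(5) + X = 1*(9 - ¼*5) + 3844 = 1*(9 - 5/4) + 3844 = 1*(31/4) + 3844 = 31/4 + 3844 = 15407/4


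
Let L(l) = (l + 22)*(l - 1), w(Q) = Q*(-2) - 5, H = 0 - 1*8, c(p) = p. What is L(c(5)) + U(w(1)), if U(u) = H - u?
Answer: 107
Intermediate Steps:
H = -8 (H = 0 - 8 = -8)
w(Q) = -5 - 2*Q (w(Q) = -2*Q - 5 = -5 - 2*Q)
U(u) = -8 - u
L(l) = (-1 + l)*(22 + l) (L(l) = (22 + l)*(-1 + l) = (-1 + l)*(22 + l))
L(c(5)) + U(w(1)) = (-22 + 5² + 21*5) + (-8 - (-5 - 2*1)) = (-22 + 25 + 105) + (-8 - (-5 - 2)) = 108 + (-8 - 1*(-7)) = 108 + (-8 + 7) = 108 - 1 = 107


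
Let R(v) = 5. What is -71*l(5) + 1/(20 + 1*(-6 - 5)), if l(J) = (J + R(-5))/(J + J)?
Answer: -638/9 ≈ -70.889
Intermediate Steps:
l(J) = (5 + J)/(2*J) (l(J) = (J + 5)/(J + J) = (5 + J)/((2*J)) = (5 + J)*(1/(2*J)) = (5 + J)/(2*J))
-71*l(5) + 1/(20 + 1*(-6 - 5)) = -71*(5 + 5)/(2*5) + 1/(20 + 1*(-6 - 5)) = -71*10/(2*5) + 1/(20 + 1*(-11)) = -71*1 + 1/(20 - 11) = -71 + 1/9 = -71 + ⅑ = -638/9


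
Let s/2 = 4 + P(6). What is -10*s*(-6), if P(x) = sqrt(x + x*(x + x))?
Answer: 480 + 120*sqrt(78) ≈ 1539.8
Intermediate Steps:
P(x) = sqrt(x + 2*x**2) (P(x) = sqrt(x + x*(2*x)) = sqrt(x + 2*x**2))
s = 8 + 2*sqrt(78) (s = 2*(4 + sqrt(6*(1 + 2*6))) = 2*(4 + sqrt(6*(1 + 12))) = 2*(4 + sqrt(6*13)) = 2*(4 + sqrt(78)) = 8 + 2*sqrt(78) ≈ 25.664)
-10*s*(-6) = -10*(8 + 2*sqrt(78))*(-6) = (-80 - 20*sqrt(78))*(-6) = 480 + 120*sqrt(78)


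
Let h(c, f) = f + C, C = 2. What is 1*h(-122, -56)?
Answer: -54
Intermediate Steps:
h(c, f) = 2 + f (h(c, f) = f + 2 = 2 + f)
1*h(-122, -56) = 1*(2 - 56) = 1*(-54) = -54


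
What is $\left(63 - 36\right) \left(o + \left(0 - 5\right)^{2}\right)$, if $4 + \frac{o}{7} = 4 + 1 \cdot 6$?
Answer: $1809$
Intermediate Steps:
$o = 42$ ($o = -28 + 7 \left(4 + 1 \cdot 6\right) = -28 + 7 \left(4 + 6\right) = -28 + 7 \cdot 10 = -28 + 70 = 42$)
$\left(63 - 36\right) \left(o + \left(0 - 5\right)^{2}\right) = \left(63 - 36\right) \left(42 + \left(0 - 5\right)^{2}\right) = 27 \left(42 + \left(-5\right)^{2}\right) = 27 \left(42 + 25\right) = 27 \cdot 67 = 1809$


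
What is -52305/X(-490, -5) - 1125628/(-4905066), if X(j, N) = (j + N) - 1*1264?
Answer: 129269728391/4314005547 ≈ 29.965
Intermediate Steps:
X(j, N) = -1264 + N + j (X(j, N) = (N + j) - 1264 = -1264 + N + j)
-52305/X(-490, -5) - 1125628/(-4905066) = -52305/(-1264 - 5 - 490) - 1125628/(-4905066) = -52305/(-1759) - 1125628*(-1/4905066) = -52305*(-1/1759) + 562814/2452533 = 52305/1759 + 562814/2452533 = 129269728391/4314005547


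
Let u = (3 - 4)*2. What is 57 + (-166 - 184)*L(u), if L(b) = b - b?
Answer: 57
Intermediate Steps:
u = -2 (u = -1*2 = -2)
L(b) = 0
57 + (-166 - 184)*L(u) = 57 + (-166 - 184)*0 = 57 - 350*0 = 57 + 0 = 57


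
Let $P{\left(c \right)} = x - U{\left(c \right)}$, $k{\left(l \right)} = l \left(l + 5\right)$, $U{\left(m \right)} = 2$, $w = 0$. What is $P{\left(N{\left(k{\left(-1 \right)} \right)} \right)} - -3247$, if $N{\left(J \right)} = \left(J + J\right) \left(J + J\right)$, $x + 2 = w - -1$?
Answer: $3244$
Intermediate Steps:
$k{\left(l \right)} = l \left(5 + l\right)$
$x = -1$ ($x = -2 + \left(0 - -1\right) = -2 + \left(0 + 1\right) = -2 + 1 = -1$)
$N{\left(J \right)} = 4 J^{2}$ ($N{\left(J \right)} = 2 J 2 J = 4 J^{2}$)
$P{\left(c \right)} = -3$ ($P{\left(c \right)} = -1 - 2 = -3$)
$P{\left(N{\left(k{\left(-1 \right)} \right)} \right)} - -3247 = -3 - -3247 = -3 + 3247 = 3244$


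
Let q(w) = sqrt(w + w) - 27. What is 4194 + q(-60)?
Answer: 4167 + 2*I*sqrt(30) ≈ 4167.0 + 10.954*I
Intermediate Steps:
q(w) = -27 + sqrt(2)*sqrt(w) (q(w) = sqrt(2*w) - 27 = sqrt(2)*sqrt(w) - 27 = -27 + sqrt(2)*sqrt(w))
4194 + q(-60) = 4194 + (-27 + sqrt(2)*sqrt(-60)) = 4194 + (-27 + sqrt(2)*(2*I*sqrt(15))) = 4194 + (-27 + 2*I*sqrt(30)) = 4167 + 2*I*sqrt(30)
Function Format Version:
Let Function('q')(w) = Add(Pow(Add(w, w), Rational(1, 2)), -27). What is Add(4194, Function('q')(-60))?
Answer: Add(4167, Mul(2, I, Pow(30, Rational(1, 2)))) ≈ Add(4167.0, Mul(10.954, I))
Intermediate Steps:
Function('q')(w) = Add(-27, Mul(Pow(2, Rational(1, 2)), Pow(w, Rational(1, 2)))) (Function('q')(w) = Add(Pow(Mul(2, w), Rational(1, 2)), -27) = Add(Mul(Pow(2, Rational(1, 2)), Pow(w, Rational(1, 2))), -27) = Add(-27, Mul(Pow(2, Rational(1, 2)), Pow(w, Rational(1, 2)))))
Add(4194, Function('q')(-60)) = Add(4194, Add(-27, Mul(Pow(2, Rational(1, 2)), Pow(-60, Rational(1, 2))))) = Add(4194, Add(-27, Mul(Pow(2, Rational(1, 2)), Mul(2, I, Pow(15, Rational(1, 2)))))) = Add(4194, Add(-27, Mul(2, I, Pow(30, Rational(1, 2))))) = Add(4167, Mul(2, I, Pow(30, Rational(1, 2))))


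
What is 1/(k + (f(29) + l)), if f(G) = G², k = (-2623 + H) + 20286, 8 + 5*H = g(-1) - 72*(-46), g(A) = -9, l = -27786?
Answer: -1/8623 ≈ -0.00011597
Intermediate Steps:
H = 659 (H = -8/5 + (-9 - 72*(-46))/5 = -8/5 + (-9 + 3312)/5 = -8/5 + (⅕)*3303 = -8/5 + 3303/5 = 659)
k = 18322 (k = (-2623 + 659) + 20286 = -1964 + 20286 = 18322)
1/(k + (f(29) + l)) = 1/(18322 + (29² - 27786)) = 1/(18322 + (841 - 27786)) = 1/(18322 - 26945) = 1/(-8623) = -1/8623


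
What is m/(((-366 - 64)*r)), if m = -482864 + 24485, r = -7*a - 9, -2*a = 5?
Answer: 458379/3655 ≈ 125.41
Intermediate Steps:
a = -5/2 (a = -1/2*5 = -5/2 ≈ -2.5000)
r = 17/2 (r = -7*(-5/2) - 9 = 35/2 - 9 = 17/2 ≈ 8.5000)
m = -458379
m/(((-366 - 64)*r)) = -458379*2/(17*(-366 - 64)) = -458379/((-430*17/2)) = -458379/(-3655) = -458379*(-1/3655) = 458379/3655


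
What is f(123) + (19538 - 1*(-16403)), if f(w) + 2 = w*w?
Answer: 51068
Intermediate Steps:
f(w) = -2 + w**2 (f(w) = -2 + w*w = -2 + w**2)
f(123) + (19538 - 1*(-16403)) = (-2 + 123**2) + (19538 - 1*(-16403)) = (-2 + 15129) + (19538 + 16403) = 15127 + 35941 = 51068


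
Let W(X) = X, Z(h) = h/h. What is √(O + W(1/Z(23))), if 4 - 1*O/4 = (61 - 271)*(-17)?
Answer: I*√14263 ≈ 119.43*I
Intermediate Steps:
Z(h) = 1
O = -14264 (O = 16 - 4*(61 - 271)*(-17) = 16 - (-840)*(-17) = 16 - 4*3570 = 16 - 14280 = -14264)
√(O + W(1/Z(23))) = √(-14264 + 1/1) = √(-14264 + 1) = √(-14263) = I*√14263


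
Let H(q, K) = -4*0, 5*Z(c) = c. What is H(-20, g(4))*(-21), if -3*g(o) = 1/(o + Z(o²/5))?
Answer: 0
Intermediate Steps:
Z(c) = c/5
g(o) = -1/(3*(o + o²/25)) (g(o) = -1/(3*(o + (o²/5)/5)) = -1/(3*(o + o²/25)))
H(q, K) = 0
H(-20, g(4))*(-21) = 0*(-21) = 0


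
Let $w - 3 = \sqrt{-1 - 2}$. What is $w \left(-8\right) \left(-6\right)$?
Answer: $144 + 48 i \sqrt{3} \approx 144.0 + 83.138 i$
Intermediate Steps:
$w = 3 + i \sqrt{3}$ ($w = 3 + \sqrt{-1 - 2} = 3 + \sqrt{-3} = 3 + i \sqrt{3} \approx 3.0 + 1.732 i$)
$w \left(-8\right) \left(-6\right) = \left(3 + i \sqrt{3}\right) \left(-8\right) \left(-6\right) = \left(-24 - 8 i \sqrt{3}\right) \left(-6\right) = 144 + 48 i \sqrt{3}$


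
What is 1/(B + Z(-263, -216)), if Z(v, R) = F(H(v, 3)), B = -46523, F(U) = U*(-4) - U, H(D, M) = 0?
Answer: -1/46523 ≈ -2.1495e-5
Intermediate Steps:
F(U) = -5*U (F(U) = -4*U - U = -5*U)
Z(v, R) = 0 (Z(v, R) = -5*0 = 0)
1/(B + Z(-263, -216)) = 1/(-46523 + 0) = 1/(-46523) = -1/46523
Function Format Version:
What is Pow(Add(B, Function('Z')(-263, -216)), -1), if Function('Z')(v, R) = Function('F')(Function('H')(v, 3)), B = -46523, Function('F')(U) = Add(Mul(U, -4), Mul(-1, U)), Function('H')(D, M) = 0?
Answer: Rational(-1, 46523) ≈ -2.1495e-5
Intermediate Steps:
Function('F')(U) = Mul(-5, U) (Function('F')(U) = Add(Mul(-4, U), Mul(-1, U)) = Mul(-5, U))
Function('Z')(v, R) = 0 (Function('Z')(v, R) = Mul(-5, 0) = 0)
Pow(Add(B, Function('Z')(-263, -216)), -1) = Pow(Add(-46523, 0), -1) = Pow(-46523, -1) = Rational(-1, 46523)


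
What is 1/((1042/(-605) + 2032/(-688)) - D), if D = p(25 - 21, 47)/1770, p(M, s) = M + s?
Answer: -3069770/14442089 ≈ -0.21256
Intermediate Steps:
D = 17/590 (D = ((25 - 21) + 47)/1770 = (4 + 47)*(1/1770) = 51*(1/1770) = 17/590 ≈ 0.028814)
1/((1042/(-605) + 2032/(-688)) - D) = 1/((1042/(-605) + 2032/(-688)) - 1*17/590) = 1/((1042*(-1/605) + 2032*(-1/688)) - 17/590) = 1/((-1042/605 - 127/43) - 17/590) = 1/(-121641/26015 - 17/590) = 1/(-14442089/3069770) = -3069770/14442089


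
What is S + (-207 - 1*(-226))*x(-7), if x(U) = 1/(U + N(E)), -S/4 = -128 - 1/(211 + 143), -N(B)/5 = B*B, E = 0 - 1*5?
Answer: 3986423/7788 ≈ 511.87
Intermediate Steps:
E = -5 (E = 0 - 5 = -5)
N(B) = -5*B² (N(B) = -5*B*B = -5*B²)
S = 90626/177 (S = -4*(-128 - 1/(211 + 143)) = -4*(-128 - 1/354) = -4*(-45313/354) = 90626/177 ≈ 512.01)
x(U) = 1/(-125 + U) (x(U) = 1/(U - 5*(-5)²) = 1/(U - 5*25) = 1/(U - 125) = 1/(-125 + U))
S + (-207 - 1*(-226))*x(-7) = 90626/177 + (-207 - 1*(-226))/(-125 - 7) = 90626/177 + (-207 + 226)/(-132) = 90626/177 + 19*(-1/132) = 90626/177 - 19/132 = 3986423/7788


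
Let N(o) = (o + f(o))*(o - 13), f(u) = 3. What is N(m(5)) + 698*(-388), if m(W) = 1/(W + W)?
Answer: -27086399/100 ≈ -2.7086e+5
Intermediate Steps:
m(W) = 1/(2*W)
N(o) = (-13 + o)*(3 + o) (N(o) = (o + 3)*(o - 13) = (3 + o)*(-13 + o) = (-13 + o)*(3 + o))
N(m(5)) + 698*(-388) = (-39 + ((½)/5)² - 5/5) + 698*(-388) = (-39 + ((½)*(⅕))² - 5/5) - 270824 = (-39 + (⅒)² - 10*⅒) - 270824 = (-39 + 1/100 - 1) - 270824 = -3999/100 - 270824 = -27086399/100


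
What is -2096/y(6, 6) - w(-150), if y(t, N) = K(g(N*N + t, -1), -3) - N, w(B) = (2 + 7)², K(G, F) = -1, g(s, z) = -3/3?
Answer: 1529/7 ≈ 218.43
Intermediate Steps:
g(s, z) = -1 (g(s, z) = -3*⅓ = -1)
w(B) = 81 (w(B) = 9² = 81)
y(t, N) = -1 - N
-2096/y(6, 6) - w(-150) = -2096/(-1 - 1*6) - 1*81 = -2096/(-1 - 6) - 81 = -2096/(-7) - 81 = -2096*(-⅐) - 81 = 2096/7 - 81 = 1529/7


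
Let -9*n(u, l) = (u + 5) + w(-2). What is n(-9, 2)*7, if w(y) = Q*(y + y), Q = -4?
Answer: -28/3 ≈ -9.3333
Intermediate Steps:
w(y) = -8*y (w(y) = -4*(y + y) = -8*y)
n(u, l) = -7/3 - u/9 (n(u, l) = -((u + 5) - 8*(-2))/9 = -((5 + u) + 16)/9 = -(21 + u)/9 = -7/3 - u/9)
n(-9, 2)*7 = (-7/3 - ⅑*(-9))*7 = (-7/3 + 1)*7 = -4/3*7 = -28/3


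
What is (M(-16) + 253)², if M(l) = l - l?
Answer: 64009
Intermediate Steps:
M(l) = 0
(M(-16) + 253)² = (0 + 253)² = 253² = 64009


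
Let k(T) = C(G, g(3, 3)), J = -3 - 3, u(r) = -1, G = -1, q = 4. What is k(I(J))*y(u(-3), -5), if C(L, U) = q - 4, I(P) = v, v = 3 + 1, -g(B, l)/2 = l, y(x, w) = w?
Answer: 0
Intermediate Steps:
J = -6
g(B, l) = -2*l
v = 4
I(P) = 4
C(L, U) = 0 (C(L, U) = 4 - 4 = 0)
k(T) = 0
k(I(J))*y(u(-3), -5) = 0*(-5) = 0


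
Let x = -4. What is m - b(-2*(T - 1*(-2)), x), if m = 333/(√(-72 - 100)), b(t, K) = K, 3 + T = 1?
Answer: 4 - 333*I*√43/86 ≈ 4.0 - 25.391*I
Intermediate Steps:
T = -2 (T = -3 + 1 = -2)
m = -333*I*√43/86 (m = 333/(√(-172)) = 333/((2*I*√43)) = 333*(-I*√43/86) = -333*I*√43/86 ≈ -25.391*I)
m - b(-2*(T - 1*(-2)), x) = -333*I*√43/86 - 1*(-4) = -333*I*√43/86 + 4 = 4 - 333*I*√43/86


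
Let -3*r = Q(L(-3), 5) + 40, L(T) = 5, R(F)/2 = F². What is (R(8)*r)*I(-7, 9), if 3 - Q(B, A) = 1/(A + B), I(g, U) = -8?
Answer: 73216/5 ≈ 14643.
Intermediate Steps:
R(F) = 2*F²
Q(B, A) = 3 - 1/(A + B)
r = -143/10 (r = -((-1 + 3*5 + 3*5)/(5 + 5) + 40)/3 = -((-1 + 15 + 15)/10 + 40)/3 = -((⅒)*29 + 40)/3 = -(29/10 + 40)/3 = -⅓*429/10 = -143/10 ≈ -14.300)
(R(8)*r)*I(-7, 9) = ((2*8²)*(-143/10))*(-8) = ((2*64)*(-143/10))*(-8) = (128*(-143/10))*(-8) = -9152/5*(-8) = 73216/5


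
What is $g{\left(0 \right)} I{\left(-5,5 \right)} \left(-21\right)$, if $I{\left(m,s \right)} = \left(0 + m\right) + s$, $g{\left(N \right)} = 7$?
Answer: $0$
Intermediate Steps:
$I{\left(m,s \right)} = m + s$
$g{\left(0 \right)} I{\left(-5,5 \right)} \left(-21\right) = 7 \left(-5 + 5\right) \left(-21\right) = 7 \cdot 0 \left(-21\right) = 0 \left(-21\right) = 0$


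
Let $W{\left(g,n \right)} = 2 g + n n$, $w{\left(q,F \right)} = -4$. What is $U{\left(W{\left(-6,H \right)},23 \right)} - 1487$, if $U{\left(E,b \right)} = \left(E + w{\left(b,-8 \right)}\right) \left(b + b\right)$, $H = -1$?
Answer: $-2177$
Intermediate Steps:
$W{\left(g,n \right)} = n^{2} + 2 g$ ($W{\left(g,n \right)} = 2 g + n^{2} = n^{2} + 2 g$)
$U{\left(E,b \right)} = 2 b \left(-4 + E\right)$ ($U{\left(E,b \right)} = \left(E - 4\right) \left(b + b\right) = \left(-4 + E\right) 2 b = 2 b \left(-4 + E\right)$)
$U{\left(W{\left(-6,H \right)},23 \right)} - 1487 = 2 \cdot 23 \left(-4 + \left(\left(-1\right)^{2} + 2 \left(-6\right)\right)\right) - 1487 = 2 \cdot 23 \left(-4 + \left(1 - 12\right)\right) - 1487 = 2 \cdot 23 \left(-4 - 11\right) - 1487 = 2 \cdot 23 \left(-15\right) - 1487 = -690 - 1487 = -2177$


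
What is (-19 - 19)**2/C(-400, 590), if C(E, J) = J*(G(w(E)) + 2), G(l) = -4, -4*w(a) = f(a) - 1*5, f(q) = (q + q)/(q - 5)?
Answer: -361/295 ≈ -1.2237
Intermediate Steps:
f(q) = 2*q/(-5 + q) (f(q) = (2*q)/(-5 + q) = 2*q/(-5 + q))
w(a) = 5/4 - a/(2*(-5 + a)) (w(a) = -(2*a/(-5 + a) - 1*5)/4 = -(2*a/(-5 + a) - 5)/4 = -(-5 + 2*a/(-5 + a))/4 = 5/4 - a/(2*(-5 + a)))
C(E, J) = -2*J (C(E, J) = J*(-4 + 2) = J*(-2) = -2*J)
(-19 - 19)**2/C(-400, 590) = (-19 - 19)**2/((-2*590)) = (-38)**2/(-1180) = 1444*(-1/1180) = -361/295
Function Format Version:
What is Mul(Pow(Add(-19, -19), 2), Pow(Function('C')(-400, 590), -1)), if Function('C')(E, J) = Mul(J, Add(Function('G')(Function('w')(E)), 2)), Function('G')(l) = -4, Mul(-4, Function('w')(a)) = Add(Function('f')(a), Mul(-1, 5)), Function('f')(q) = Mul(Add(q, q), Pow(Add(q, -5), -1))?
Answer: Rational(-361, 295) ≈ -1.2237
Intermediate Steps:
Function('f')(q) = Mul(2, q, Pow(Add(-5, q), -1)) (Function('f')(q) = Mul(Mul(2, q), Pow(Add(-5, q), -1)) = Mul(2, q, Pow(Add(-5, q), -1)))
Function('w')(a) = Add(Rational(5, 4), Mul(Rational(-1, 2), a, Pow(Add(-5, a), -1))) (Function('w')(a) = Mul(Rational(-1, 4), Add(Mul(2, a, Pow(Add(-5, a), -1)), Mul(-1, 5))) = Mul(Rational(-1, 4), Add(Mul(2, a, Pow(Add(-5, a), -1)), -5)) = Mul(Rational(-1, 4), Add(-5, Mul(2, a, Pow(Add(-5, a), -1)))) = Add(Rational(5, 4), Mul(Rational(-1, 2), a, Pow(Add(-5, a), -1))))
Function('C')(E, J) = Mul(-2, J) (Function('C')(E, J) = Mul(J, Add(-4, 2)) = Mul(J, -2) = Mul(-2, J))
Mul(Pow(Add(-19, -19), 2), Pow(Function('C')(-400, 590), -1)) = Mul(Pow(Add(-19, -19), 2), Pow(Mul(-2, 590), -1)) = Mul(Pow(-38, 2), Pow(-1180, -1)) = Mul(1444, Rational(-1, 1180)) = Rational(-361, 295)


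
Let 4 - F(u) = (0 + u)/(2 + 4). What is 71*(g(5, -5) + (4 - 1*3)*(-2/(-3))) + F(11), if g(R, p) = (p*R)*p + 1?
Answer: 17991/2 ≈ 8995.5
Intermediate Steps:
F(u) = 4 - u/6 (F(u) = 4 - (0 + u)/(2 + 4) = 4 - u/6)
g(R, p) = 1 + R*p**2 (g(R, p) = (R*p)*p + 1 = R*p**2 + 1 = 1 + R*p**2)
71*(g(5, -5) + (4 - 1*3)*(-2/(-3))) + F(11) = 71*((1 + 5*(-5)**2) + (4 - 1*3)*(-2/(-3))) + (4 - 1/6*11) = 71*((1 + 5*25) + (4 - 3)*(-2*(-1/3))) + (4 - 11/6) = 71*((1 + 125) + 1*(2/3)) + 13/6 = 71*(126 + 2/3) + 13/6 = 71*(380/3) + 13/6 = 26980/3 + 13/6 = 17991/2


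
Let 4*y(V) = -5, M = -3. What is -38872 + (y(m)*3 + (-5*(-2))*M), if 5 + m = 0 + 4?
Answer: -155623/4 ≈ -38906.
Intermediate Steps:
m = -1 (m = -5 + (0 + 4) = -5 + 4 = -1)
y(V) = -5/4 (y(V) = (¼)*(-5) = -5/4)
-38872 + (y(m)*3 + (-5*(-2))*M) = -38872 + (-5/4*3 - 5*(-2)*(-3)) = -38872 + (-15/4 + 10*(-3)) = -38872 + (-15/4 - 30) = -38872 - 135/4 = -155623/4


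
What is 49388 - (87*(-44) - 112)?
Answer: 53328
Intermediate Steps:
49388 - (87*(-44) - 112) = 49388 - (-3828 - 112) = 49388 - 1*(-3940) = 49388 + 3940 = 53328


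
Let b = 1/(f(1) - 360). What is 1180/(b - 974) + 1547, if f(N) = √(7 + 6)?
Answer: 190034258354231/122936778093 + 1180*√13/122936778093 ≈ 1545.8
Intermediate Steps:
f(N) = √13
b = 1/(-360 + √13) (b = 1/(√13 - 360) = 1/(-360 + √13) ≈ -0.0028059)
1180/(b - 974) + 1547 = 1180/((-360/129587 - √13/129587) - 974) + 1547 = 1180/(-126218098/129587 - √13/129587) + 1547 = 1547 + 1180/(-126218098/129587 - √13/129587)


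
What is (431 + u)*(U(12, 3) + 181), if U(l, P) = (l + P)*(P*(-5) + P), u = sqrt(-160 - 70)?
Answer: 431 + I*sqrt(230) ≈ 431.0 + 15.166*I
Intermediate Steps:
u = I*sqrt(230) (u = sqrt(-230) = I*sqrt(230) ≈ 15.166*I)
U(l, P) = -4*P*(P + l) (U(l, P) = (P + l)*(-5*P + P) = (P + l)*(-4*P) = -4*P*(P + l))
(431 + u)*(U(12, 3) + 181) = (431 + I*sqrt(230))*(-4*3*(3 + 12) + 181) = (431 + I*sqrt(230))*(-4*3*15 + 181) = (431 + I*sqrt(230))*(-180 + 181) = (431 + I*sqrt(230))*1 = 431 + I*sqrt(230)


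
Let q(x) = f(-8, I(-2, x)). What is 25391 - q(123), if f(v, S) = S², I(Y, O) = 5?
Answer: 25366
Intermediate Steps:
q(x) = 25 (q(x) = 5² = 25)
25391 - q(123) = 25391 - 1*25 = 25391 - 25 = 25366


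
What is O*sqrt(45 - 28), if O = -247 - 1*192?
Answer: -439*sqrt(17) ≈ -1810.0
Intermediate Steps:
O = -439 (O = -247 - 192 = -439)
O*sqrt(45 - 28) = -439*sqrt(45 - 28) = -439*sqrt(17)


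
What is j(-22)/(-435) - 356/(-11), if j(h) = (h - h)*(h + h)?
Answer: 356/11 ≈ 32.364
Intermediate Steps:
j(h) = 0 (j(h) = 0*(2*h) = 0)
j(-22)/(-435) - 356/(-11) = 0/(-435) - 356/(-11) = 0*(-1/435) - 356*(-1/11) = 0 + 356/11 = 356/11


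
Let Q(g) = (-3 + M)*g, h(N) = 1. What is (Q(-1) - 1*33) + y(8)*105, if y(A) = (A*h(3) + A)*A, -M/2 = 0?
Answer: 13410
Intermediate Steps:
M = 0 (M = -2*0 = 0)
Q(g) = -3*g (Q(g) = (-3 + 0)*g = -3*g)
y(A) = 2*A² (y(A) = (A*1 + A)*A = (A + A)*A = (2*A)*A = 2*A²)
(Q(-1) - 1*33) + y(8)*105 = (-3*(-1) - 1*33) + (2*8²)*105 = (3 - 33) + (2*64)*105 = -30 + 128*105 = -30 + 13440 = 13410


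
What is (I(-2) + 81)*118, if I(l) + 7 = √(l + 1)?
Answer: 8732 + 118*I ≈ 8732.0 + 118.0*I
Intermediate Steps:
I(l) = -7 + √(1 + l) (I(l) = -7 + √(l + 1) = -7 + √(1 + l))
(I(-2) + 81)*118 = ((-7 + √(1 - 2)) + 81)*118 = ((-7 + √(-1)) + 81)*118 = ((-7 + I) + 81)*118 = (74 + I)*118 = 8732 + 118*I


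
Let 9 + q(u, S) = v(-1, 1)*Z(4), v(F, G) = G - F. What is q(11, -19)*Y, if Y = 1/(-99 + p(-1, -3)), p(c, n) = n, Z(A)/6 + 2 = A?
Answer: -5/34 ≈ -0.14706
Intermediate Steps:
Z(A) = -12 + 6*A
q(u, S) = 15 (q(u, S) = -9 + (1 - 1*(-1))*(-12 + 6*4) = -9 + (1 + 1)*(-12 + 24) = -9 + 2*12 = -9 + 24 = 15)
Y = -1/102 (Y = 1/(-99 - 3) = 1/(-102) = -1/102 ≈ -0.0098039)
q(11, -19)*Y = 15*(-1/102) = -5/34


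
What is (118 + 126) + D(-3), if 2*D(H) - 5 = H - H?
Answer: 493/2 ≈ 246.50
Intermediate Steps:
D(H) = 5/2 (D(H) = 5/2 + (H - H)/2 = 5/2 + (½)*0 = 5/2 + 0 = 5/2)
(118 + 126) + D(-3) = (118 + 126) + 5/2 = 244 + 5/2 = 493/2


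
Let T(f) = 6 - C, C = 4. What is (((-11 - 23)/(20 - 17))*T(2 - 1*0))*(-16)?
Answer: 1088/3 ≈ 362.67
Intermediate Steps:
T(f) = 2 (T(f) = 6 - 1*4 = 6 - 4 = 2)
(((-11 - 23)/(20 - 17))*T(2 - 1*0))*(-16) = (((-11 - 23)/(20 - 17))*2)*(-16) = (-34/3*2)*(-16) = (-34*1/3*2)*(-16) = -34/3*2*(-16) = -68/3*(-16) = 1088/3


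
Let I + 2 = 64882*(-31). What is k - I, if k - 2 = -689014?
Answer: 1322332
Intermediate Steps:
k = -689012 (k = 2 - 689014 = -689012)
I = -2011344 (I = -2 + 64882*(-31) = -2 - 2011342 = -2011344)
k - I = -689012 - 1*(-2011344) = -689012 + 2011344 = 1322332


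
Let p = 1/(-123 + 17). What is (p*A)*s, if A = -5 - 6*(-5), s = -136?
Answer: 1700/53 ≈ 32.075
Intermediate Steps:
A = 25 (A = -5 + 30 = 25)
p = -1/106 (p = 1/(-106) = -1/106 ≈ -0.0094340)
(p*A)*s = -1/106*25*(-136) = -25/106*(-136) = 1700/53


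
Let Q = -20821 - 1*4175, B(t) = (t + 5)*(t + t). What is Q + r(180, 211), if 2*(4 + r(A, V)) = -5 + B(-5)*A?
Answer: -50005/2 ≈ -25003.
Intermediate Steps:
B(t) = 2*t*(5 + t) (B(t) = (5 + t)*(2*t) = 2*t*(5 + t))
r(A, V) = -13/2 (r(A, V) = -4 + (-5 + (2*(-5)*(5 - 5))*A)/2 = -4 + (-5 + (2*(-5)*0)*A)/2 = -4 + (-5 + 0*A)/2 = -4 + (-5 + 0)/2 = -4 + (½)*(-5) = -4 - 5/2 = -13/2)
Q = -24996 (Q = -20821 - 4175 = -24996)
Q + r(180, 211) = -24996 - 13/2 = -50005/2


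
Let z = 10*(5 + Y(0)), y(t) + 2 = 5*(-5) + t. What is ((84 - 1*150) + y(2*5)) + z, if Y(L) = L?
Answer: -33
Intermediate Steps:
y(t) = -27 + t (y(t) = -2 + (5*(-5) + t) = -2 + (-25 + t) = -27 + t)
z = 50 (z = 10*(5 + 0) = 10*5 = 50)
((84 - 1*150) + y(2*5)) + z = ((84 - 1*150) + (-27 + 2*5)) + 50 = ((84 - 150) + (-27 + 10)) + 50 = (-66 - 17) + 50 = -83 + 50 = -33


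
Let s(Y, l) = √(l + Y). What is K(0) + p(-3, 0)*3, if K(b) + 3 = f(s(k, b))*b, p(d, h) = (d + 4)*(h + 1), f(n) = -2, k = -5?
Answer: 0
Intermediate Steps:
s(Y, l) = √(Y + l)
p(d, h) = (1 + h)*(4 + d) (p(d, h) = (4 + d)*(1 + h) = (1 + h)*(4 + d))
K(b) = -3 - 2*b
K(0) + p(-3, 0)*3 = (-3 - 2*0) + (4 - 3 + 4*0 - 3*0)*3 = (-3 + 0) + (4 - 3 + 0 + 0)*3 = -3 + 1*3 = -3 + 3 = 0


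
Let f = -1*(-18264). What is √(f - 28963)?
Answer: I*√10699 ≈ 103.44*I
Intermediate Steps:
f = 18264
√(f - 28963) = √(18264 - 28963) = √(-10699) = I*√10699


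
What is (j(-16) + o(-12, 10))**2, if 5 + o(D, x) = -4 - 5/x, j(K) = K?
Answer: 2601/4 ≈ 650.25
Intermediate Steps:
o(D, x) = -9 - 5/x (o(D, x) = -5 + (-4 - 5/x) = -9 - 5/x)
(j(-16) + o(-12, 10))**2 = (-16 + (-9 - 5/10))**2 = (-16 + (-9 - 5*1/10))**2 = (-16 + (-9 - 1/2))**2 = (-16 - 19/2)**2 = (-51/2)**2 = 2601/4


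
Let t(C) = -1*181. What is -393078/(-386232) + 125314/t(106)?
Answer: -1150693565/1664476 ≈ -691.33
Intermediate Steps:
t(C) = -181
-393078/(-386232) + 125314/t(106) = -393078/(-386232) + 125314/(-181) = -393078*(-1/386232) + 125314*(-1/181) = 9359/9196 - 125314/181 = -1150693565/1664476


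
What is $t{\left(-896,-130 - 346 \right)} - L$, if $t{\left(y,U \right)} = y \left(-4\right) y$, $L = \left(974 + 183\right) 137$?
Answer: $-3369773$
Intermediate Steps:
$L = 158509$ ($L = 1157 \cdot 137 = 158509$)
$t{\left(y,U \right)} = - 4 y^{2}$ ($t{\left(y,U \right)} = - 4 y y = - 4 y^{2}$)
$t{\left(-896,-130 - 346 \right)} - L = - 4 \left(-896\right)^{2} - 158509 = \left(-4\right) 802816 - 158509 = -3211264 - 158509 = -3369773$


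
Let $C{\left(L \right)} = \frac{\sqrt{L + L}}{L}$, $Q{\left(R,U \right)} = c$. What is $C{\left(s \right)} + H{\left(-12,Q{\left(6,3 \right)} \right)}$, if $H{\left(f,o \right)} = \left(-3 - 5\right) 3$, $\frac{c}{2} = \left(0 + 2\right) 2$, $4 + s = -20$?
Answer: $-24 - \frac{i \sqrt{3}}{6} \approx -24.0 - 0.28868 i$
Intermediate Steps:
$s = -24$ ($s = -4 - 20 = -24$)
$c = 8$ ($c = 2 \left(0 + 2\right) 2 = 2 \cdot 2 \cdot 2 = 2 \cdot 4 = 8$)
$Q{\left(R,U \right)} = 8$
$C{\left(L \right)} = \frac{\sqrt{2}}{\sqrt{L}}$ ($C{\left(L \right)} = \frac{\sqrt{2 L}}{L} = \frac{\sqrt{2} \sqrt{L}}{L} = \frac{\sqrt{2}}{\sqrt{L}}$)
$H{\left(f,o \right)} = -24$ ($H{\left(f,o \right)} = \left(-8\right) 3 = -24$)
$C{\left(s \right)} + H{\left(-12,Q{\left(6,3 \right)} \right)} = \frac{\sqrt{2}}{2 i \sqrt{6}} - 24 = \sqrt{2} \left(- \frac{i \sqrt{6}}{12}\right) - 24 = - \frac{i \sqrt{3}}{6} - 24 = -24 - \frac{i \sqrt{3}}{6}$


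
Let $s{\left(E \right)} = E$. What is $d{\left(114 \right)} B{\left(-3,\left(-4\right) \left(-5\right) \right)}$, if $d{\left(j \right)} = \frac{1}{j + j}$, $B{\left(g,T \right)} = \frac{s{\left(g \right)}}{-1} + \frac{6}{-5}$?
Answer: $\frac{3}{380} \approx 0.0078947$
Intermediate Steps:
$B{\left(g,T \right)} = - \frac{6}{5} - g$ ($B{\left(g,T \right)} = \frac{g}{-1} + \frac{6}{-5} = g \left(-1\right) + 6 \left(- \frac{1}{5}\right) = - g - \frac{6}{5} = - \frac{6}{5} - g$)
$d{\left(j \right)} = \frac{1}{2 j}$
$d{\left(114 \right)} B{\left(-3,\left(-4\right) \left(-5\right) \right)} = \frac{1}{2 \cdot 114} \left(- \frac{6}{5} - -3\right) = \frac{1}{2} \cdot \frac{1}{114} \left(- \frac{6}{5} + 3\right) = \frac{1}{228} \cdot \frac{9}{5} = \frac{3}{380}$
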